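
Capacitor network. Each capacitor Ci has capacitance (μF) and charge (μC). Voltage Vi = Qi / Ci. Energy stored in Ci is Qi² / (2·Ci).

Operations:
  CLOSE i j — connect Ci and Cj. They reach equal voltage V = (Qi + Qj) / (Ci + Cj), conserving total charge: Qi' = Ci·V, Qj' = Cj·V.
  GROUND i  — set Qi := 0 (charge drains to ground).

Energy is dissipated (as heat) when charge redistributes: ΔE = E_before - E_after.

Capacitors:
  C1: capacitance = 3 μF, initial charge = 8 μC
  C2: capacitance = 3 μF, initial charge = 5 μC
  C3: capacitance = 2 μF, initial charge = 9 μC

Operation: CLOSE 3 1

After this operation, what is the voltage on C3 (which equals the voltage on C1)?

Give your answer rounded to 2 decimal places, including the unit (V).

Initial: C1(3μF, Q=8μC, V=2.67V), C2(3μF, Q=5μC, V=1.67V), C3(2μF, Q=9μC, V=4.50V)
Op 1: CLOSE 3-1: Q_total=17.00, C_total=5.00, V=3.40; Q3=6.80, Q1=10.20; dissipated=2.017

Answer: 3.40 V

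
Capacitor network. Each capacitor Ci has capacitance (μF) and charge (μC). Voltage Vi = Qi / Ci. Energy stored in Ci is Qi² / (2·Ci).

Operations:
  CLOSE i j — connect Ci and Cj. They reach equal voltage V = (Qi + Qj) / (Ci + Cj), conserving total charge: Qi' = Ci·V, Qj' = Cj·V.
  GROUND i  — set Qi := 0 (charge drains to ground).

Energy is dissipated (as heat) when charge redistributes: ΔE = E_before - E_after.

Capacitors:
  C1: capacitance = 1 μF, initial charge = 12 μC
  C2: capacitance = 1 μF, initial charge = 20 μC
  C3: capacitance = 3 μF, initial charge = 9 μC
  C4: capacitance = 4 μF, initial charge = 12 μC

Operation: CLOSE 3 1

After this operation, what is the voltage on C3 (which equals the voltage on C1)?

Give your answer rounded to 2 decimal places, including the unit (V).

Answer: 5.25 V

Derivation:
Initial: C1(1μF, Q=12μC, V=12.00V), C2(1μF, Q=20μC, V=20.00V), C3(3μF, Q=9μC, V=3.00V), C4(4μF, Q=12μC, V=3.00V)
Op 1: CLOSE 3-1: Q_total=21.00, C_total=4.00, V=5.25; Q3=15.75, Q1=5.25; dissipated=30.375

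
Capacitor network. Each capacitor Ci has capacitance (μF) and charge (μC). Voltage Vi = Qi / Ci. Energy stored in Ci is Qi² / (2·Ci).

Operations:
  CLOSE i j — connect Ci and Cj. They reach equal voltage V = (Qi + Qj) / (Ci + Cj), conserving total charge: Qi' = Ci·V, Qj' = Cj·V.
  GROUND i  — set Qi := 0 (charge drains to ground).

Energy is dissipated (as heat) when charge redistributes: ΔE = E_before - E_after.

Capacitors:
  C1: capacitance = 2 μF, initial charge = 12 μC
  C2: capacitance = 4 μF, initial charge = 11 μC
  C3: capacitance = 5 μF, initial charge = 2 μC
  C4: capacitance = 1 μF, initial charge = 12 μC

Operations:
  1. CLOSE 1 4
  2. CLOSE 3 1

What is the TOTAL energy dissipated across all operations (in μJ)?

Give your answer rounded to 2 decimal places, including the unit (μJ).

Initial: C1(2μF, Q=12μC, V=6.00V), C2(4μF, Q=11μC, V=2.75V), C3(5μF, Q=2μC, V=0.40V), C4(1μF, Q=12μC, V=12.00V)
Op 1: CLOSE 1-4: Q_total=24.00, C_total=3.00, V=8.00; Q1=16.00, Q4=8.00; dissipated=12.000
Op 2: CLOSE 3-1: Q_total=18.00, C_total=7.00, V=2.57; Q3=12.86, Q1=5.14; dissipated=41.257
Total dissipated: 53.257 μJ

Answer: 53.26 μJ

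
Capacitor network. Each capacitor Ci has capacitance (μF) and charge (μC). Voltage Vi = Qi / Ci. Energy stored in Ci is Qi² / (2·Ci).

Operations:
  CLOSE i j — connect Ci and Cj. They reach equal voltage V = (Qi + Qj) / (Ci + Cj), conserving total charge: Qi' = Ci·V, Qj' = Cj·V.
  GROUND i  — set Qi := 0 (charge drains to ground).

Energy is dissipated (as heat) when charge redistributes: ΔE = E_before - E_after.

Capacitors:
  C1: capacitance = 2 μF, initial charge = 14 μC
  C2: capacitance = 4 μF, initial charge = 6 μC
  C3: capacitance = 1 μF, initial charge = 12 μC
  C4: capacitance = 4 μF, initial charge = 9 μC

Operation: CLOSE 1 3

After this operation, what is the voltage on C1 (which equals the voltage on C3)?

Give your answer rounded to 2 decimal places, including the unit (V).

Initial: C1(2μF, Q=14μC, V=7.00V), C2(4μF, Q=6μC, V=1.50V), C3(1μF, Q=12μC, V=12.00V), C4(4μF, Q=9μC, V=2.25V)
Op 1: CLOSE 1-3: Q_total=26.00, C_total=3.00, V=8.67; Q1=17.33, Q3=8.67; dissipated=8.333

Answer: 8.67 V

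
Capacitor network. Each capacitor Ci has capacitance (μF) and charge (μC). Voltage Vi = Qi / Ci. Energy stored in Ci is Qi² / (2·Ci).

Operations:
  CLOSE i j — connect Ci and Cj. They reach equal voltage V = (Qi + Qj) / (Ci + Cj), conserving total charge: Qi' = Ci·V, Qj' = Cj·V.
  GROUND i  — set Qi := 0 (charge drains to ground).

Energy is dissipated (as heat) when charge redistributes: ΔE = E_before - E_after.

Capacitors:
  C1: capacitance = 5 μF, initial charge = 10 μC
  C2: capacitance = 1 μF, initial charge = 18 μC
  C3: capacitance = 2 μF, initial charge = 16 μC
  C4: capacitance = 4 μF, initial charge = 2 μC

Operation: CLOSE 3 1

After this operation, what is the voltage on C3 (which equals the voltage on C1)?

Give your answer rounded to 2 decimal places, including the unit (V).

Initial: C1(5μF, Q=10μC, V=2.00V), C2(1μF, Q=18μC, V=18.00V), C3(2μF, Q=16μC, V=8.00V), C4(4μF, Q=2μC, V=0.50V)
Op 1: CLOSE 3-1: Q_total=26.00, C_total=7.00, V=3.71; Q3=7.43, Q1=18.57; dissipated=25.714

Answer: 3.71 V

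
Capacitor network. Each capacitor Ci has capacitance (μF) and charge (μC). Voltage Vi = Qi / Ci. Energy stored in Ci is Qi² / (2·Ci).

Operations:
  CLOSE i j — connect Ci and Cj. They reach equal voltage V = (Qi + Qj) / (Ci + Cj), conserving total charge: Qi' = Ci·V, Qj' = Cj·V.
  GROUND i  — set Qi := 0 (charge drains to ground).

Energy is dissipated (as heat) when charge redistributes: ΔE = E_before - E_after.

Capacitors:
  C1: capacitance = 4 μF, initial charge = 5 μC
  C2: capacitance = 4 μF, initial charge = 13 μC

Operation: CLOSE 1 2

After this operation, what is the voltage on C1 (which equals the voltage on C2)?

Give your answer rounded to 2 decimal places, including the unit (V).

Initial: C1(4μF, Q=5μC, V=1.25V), C2(4μF, Q=13μC, V=3.25V)
Op 1: CLOSE 1-2: Q_total=18.00, C_total=8.00, V=2.25; Q1=9.00, Q2=9.00; dissipated=4.000

Answer: 2.25 V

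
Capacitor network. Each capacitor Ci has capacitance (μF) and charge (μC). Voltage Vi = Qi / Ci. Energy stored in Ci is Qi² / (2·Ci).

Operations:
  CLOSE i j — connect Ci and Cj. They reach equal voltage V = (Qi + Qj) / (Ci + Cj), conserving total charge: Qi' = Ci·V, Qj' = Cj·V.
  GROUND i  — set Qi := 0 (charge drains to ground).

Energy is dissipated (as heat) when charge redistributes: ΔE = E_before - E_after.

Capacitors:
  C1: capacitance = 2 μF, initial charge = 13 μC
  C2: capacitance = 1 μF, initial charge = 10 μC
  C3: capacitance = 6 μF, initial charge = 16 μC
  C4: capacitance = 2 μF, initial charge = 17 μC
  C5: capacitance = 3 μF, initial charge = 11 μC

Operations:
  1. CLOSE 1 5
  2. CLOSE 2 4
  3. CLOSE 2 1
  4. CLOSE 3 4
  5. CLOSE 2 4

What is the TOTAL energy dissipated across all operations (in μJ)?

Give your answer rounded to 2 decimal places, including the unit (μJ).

Answer: 42.80 μJ

Derivation:
Initial: C1(2μF, Q=13μC, V=6.50V), C2(1μF, Q=10μC, V=10.00V), C3(6μF, Q=16μC, V=2.67V), C4(2μF, Q=17μC, V=8.50V), C5(3μF, Q=11μC, V=3.67V)
Op 1: CLOSE 1-5: Q_total=24.00, C_total=5.00, V=4.80; Q1=9.60, Q5=14.40; dissipated=4.817
Op 2: CLOSE 2-4: Q_total=27.00, C_total=3.00, V=9.00; Q2=9.00, Q4=18.00; dissipated=0.750
Op 3: CLOSE 2-1: Q_total=18.60, C_total=3.00, V=6.20; Q2=6.20, Q1=12.40; dissipated=5.880
Op 4: CLOSE 3-4: Q_total=34.00, C_total=8.00, V=4.25; Q3=25.50, Q4=8.50; dissipated=30.083
Op 5: CLOSE 2-4: Q_total=14.70, C_total=3.00, V=4.90; Q2=4.90, Q4=9.80; dissipated=1.268
Total dissipated: 42.797 μJ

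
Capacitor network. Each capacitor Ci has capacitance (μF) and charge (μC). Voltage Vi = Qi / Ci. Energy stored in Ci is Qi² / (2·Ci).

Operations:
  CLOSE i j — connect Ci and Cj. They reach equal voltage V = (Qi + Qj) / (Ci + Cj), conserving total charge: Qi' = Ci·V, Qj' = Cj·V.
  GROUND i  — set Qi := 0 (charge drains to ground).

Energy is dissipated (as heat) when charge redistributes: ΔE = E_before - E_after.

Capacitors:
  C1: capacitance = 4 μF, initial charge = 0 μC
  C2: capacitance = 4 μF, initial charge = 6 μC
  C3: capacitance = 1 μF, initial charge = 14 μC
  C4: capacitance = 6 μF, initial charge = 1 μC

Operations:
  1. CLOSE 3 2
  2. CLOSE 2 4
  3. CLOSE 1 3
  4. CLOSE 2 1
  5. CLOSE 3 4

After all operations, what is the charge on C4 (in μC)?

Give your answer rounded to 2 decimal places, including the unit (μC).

Answer: 9.43 μC

Derivation:
Initial: C1(4μF, Q=0μC, V=0.00V), C2(4μF, Q=6μC, V=1.50V), C3(1μF, Q=14μC, V=14.00V), C4(6μF, Q=1μC, V=0.17V)
Op 1: CLOSE 3-2: Q_total=20.00, C_total=5.00, V=4.00; Q3=4.00, Q2=16.00; dissipated=62.500
Op 2: CLOSE 2-4: Q_total=17.00, C_total=10.00, V=1.70; Q2=6.80, Q4=10.20; dissipated=17.633
Op 3: CLOSE 1-3: Q_total=4.00, C_total=5.00, V=0.80; Q1=3.20, Q3=0.80; dissipated=6.400
Op 4: CLOSE 2-1: Q_total=10.00, C_total=8.00, V=1.25; Q2=5.00, Q1=5.00; dissipated=0.810
Op 5: CLOSE 3-4: Q_total=11.00, C_total=7.00, V=1.57; Q3=1.57, Q4=9.43; dissipated=0.347
Final charges: Q1=5.00, Q2=5.00, Q3=1.57, Q4=9.43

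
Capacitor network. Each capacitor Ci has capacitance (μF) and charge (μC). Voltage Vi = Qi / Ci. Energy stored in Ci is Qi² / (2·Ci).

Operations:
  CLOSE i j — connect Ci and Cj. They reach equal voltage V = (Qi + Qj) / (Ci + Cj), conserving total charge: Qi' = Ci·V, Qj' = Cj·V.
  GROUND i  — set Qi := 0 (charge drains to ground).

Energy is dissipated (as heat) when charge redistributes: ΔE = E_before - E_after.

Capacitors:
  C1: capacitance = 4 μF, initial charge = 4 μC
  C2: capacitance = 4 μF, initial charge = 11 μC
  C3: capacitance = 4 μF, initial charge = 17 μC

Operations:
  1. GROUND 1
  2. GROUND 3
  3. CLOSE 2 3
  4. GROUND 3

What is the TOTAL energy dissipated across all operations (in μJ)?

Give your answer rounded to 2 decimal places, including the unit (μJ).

Answer: 49.47 μJ

Derivation:
Initial: C1(4μF, Q=4μC, V=1.00V), C2(4μF, Q=11μC, V=2.75V), C3(4μF, Q=17μC, V=4.25V)
Op 1: GROUND 1: Q1=0; energy lost=2.000
Op 2: GROUND 3: Q3=0; energy lost=36.125
Op 3: CLOSE 2-3: Q_total=11.00, C_total=8.00, V=1.38; Q2=5.50, Q3=5.50; dissipated=7.562
Op 4: GROUND 3: Q3=0; energy lost=3.781
Total dissipated: 49.469 μJ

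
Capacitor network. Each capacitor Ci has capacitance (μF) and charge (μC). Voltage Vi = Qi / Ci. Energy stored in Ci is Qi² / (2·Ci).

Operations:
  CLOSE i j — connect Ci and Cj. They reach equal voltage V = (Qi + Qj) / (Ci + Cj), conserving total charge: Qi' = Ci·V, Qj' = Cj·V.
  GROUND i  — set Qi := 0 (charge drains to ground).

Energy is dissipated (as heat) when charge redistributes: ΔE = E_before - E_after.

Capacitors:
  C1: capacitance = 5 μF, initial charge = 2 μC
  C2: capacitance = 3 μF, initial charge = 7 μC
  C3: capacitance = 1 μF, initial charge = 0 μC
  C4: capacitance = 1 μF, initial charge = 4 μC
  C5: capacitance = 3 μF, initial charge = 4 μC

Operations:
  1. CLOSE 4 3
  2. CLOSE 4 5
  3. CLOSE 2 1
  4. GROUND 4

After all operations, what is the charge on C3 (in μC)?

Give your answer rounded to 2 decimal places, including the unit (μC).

Initial: C1(5μF, Q=2μC, V=0.40V), C2(3μF, Q=7μC, V=2.33V), C3(1μF, Q=0μC, V=0.00V), C4(1μF, Q=4μC, V=4.00V), C5(3μF, Q=4μC, V=1.33V)
Op 1: CLOSE 4-3: Q_total=4.00, C_total=2.00, V=2.00; Q4=2.00, Q3=2.00; dissipated=4.000
Op 2: CLOSE 4-5: Q_total=6.00, C_total=4.00, V=1.50; Q4=1.50, Q5=4.50; dissipated=0.167
Op 3: CLOSE 2-1: Q_total=9.00, C_total=8.00, V=1.12; Q2=3.38, Q1=5.62; dissipated=3.504
Op 4: GROUND 4: Q4=0; energy lost=1.125
Final charges: Q1=5.62, Q2=3.38, Q3=2.00, Q4=0.00, Q5=4.50

Answer: 2.00 μC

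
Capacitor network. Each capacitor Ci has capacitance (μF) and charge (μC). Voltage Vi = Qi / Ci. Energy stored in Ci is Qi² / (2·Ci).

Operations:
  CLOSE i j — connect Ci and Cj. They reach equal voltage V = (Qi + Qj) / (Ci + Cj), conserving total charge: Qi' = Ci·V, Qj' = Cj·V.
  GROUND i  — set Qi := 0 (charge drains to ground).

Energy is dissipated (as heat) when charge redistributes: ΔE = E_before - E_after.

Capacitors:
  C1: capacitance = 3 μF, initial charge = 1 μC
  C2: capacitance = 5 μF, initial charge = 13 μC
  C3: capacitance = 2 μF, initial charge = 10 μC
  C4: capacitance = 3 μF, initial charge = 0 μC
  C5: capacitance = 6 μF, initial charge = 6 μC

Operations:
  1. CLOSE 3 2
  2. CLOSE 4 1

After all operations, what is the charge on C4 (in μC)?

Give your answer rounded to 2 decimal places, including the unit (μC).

Answer: 0.50 μC

Derivation:
Initial: C1(3μF, Q=1μC, V=0.33V), C2(5μF, Q=13μC, V=2.60V), C3(2μF, Q=10μC, V=5.00V), C4(3μF, Q=0μC, V=0.00V), C5(6μF, Q=6μC, V=1.00V)
Op 1: CLOSE 3-2: Q_total=23.00, C_total=7.00, V=3.29; Q3=6.57, Q2=16.43; dissipated=4.114
Op 2: CLOSE 4-1: Q_total=1.00, C_total=6.00, V=0.17; Q4=0.50, Q1=0.50; dissipated=0.083
Final charges: Q1=0.50, Q2=16.43, Q3=6.57, Q4=0.50, Q5=6.00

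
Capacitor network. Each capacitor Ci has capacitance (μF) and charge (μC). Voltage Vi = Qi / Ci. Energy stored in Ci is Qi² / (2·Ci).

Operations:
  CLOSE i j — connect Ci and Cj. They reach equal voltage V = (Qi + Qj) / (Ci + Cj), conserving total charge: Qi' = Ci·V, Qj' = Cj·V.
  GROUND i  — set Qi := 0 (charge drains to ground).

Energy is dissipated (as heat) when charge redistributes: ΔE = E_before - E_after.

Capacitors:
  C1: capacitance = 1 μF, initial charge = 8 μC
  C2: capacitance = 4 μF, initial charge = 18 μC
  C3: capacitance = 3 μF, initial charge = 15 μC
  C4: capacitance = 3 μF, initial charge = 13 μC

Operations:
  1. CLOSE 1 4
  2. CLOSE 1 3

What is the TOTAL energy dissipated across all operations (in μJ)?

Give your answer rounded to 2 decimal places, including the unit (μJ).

Initial: C1(1μF, Q=8μC, V=8.00V), C2(4μF, Q=18μC, V=4.50V), C3(3μF, Q=15μC, V=5.00V), C4(3μF, Q=13μC, V=4.33V)
Op 1: CLOSE 1-4: Q_total=21.00, C_total=4.00, V=5.25; Q1=5.25, Q4=15.75; dissipated=5.042
Op 2: CLOSE 1-3: Q_total=20.25, C_total=4.00, V=5.06; Q1=5.06, Q3=15.19; dissipated=0.023
Total dissipated: 5.065 μJ

Answer: 5.07 μJ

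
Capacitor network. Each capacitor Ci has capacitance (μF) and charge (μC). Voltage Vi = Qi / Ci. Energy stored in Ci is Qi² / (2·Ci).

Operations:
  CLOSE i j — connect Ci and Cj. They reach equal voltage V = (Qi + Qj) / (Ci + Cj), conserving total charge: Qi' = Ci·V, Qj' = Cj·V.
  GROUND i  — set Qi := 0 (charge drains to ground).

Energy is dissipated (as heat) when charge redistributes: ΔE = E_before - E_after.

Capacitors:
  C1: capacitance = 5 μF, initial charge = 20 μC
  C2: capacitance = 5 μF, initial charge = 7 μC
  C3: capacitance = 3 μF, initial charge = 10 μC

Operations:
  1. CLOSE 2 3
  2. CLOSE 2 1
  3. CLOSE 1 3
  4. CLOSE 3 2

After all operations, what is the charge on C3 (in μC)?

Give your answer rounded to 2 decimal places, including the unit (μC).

Answer: 8.79 μC

Derivation:
Initial: C1(5μF, Q=20μC, V=4.00V), C2(5μF, Q=7μC, V=1.40V), C3(3μF, Q=10μC, V=3.33V)
Op 1: CLOSE 2-3: Q_total=17.00, C_total=8.00, V=2.12; Q2=10.62, Q3=6.38; dissipated=3.504
Op 2: CLOSE 2-1: Q_total=30.62, C_total=10.00, V=3.06; Q2=15.31, Q1=15.31; dissipated=4.395
Op 3: CLOSE 1-3: Q_total=21.69, C_total=8.00, V=2.71; Q1=13.55, Q3=8.13; dissipated=0.824
Op 4: CLOSE 3-2: Q_total=23.45, C_total=8.00, V=2.93; Q3=8.79, Q2=14.65; dissipated=0.116
Final charges: Q1=13.55, Q2=14.65, Q3=8.79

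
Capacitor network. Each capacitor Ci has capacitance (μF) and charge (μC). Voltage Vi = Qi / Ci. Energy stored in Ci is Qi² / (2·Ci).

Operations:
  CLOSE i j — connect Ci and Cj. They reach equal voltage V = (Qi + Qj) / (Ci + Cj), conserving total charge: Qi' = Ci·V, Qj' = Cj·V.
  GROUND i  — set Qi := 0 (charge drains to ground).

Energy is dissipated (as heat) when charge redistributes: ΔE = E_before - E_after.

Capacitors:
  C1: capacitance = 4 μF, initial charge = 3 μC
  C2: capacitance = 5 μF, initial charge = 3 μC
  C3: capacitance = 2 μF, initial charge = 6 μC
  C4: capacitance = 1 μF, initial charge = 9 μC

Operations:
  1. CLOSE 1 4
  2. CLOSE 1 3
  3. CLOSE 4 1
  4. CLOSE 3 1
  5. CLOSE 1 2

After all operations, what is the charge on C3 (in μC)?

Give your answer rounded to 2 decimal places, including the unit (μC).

Initial: C1(4μF, Q=3μC, V=0.75V), C2(5μF, Q=3μC, V=0.60V), C3(2μF, Q=6μC, V=3.00V), C4(1μF, Q=9μC, V=9.00V)
Op 1: CLOSE 1-4: Q_total=12.00, C_total=5.00, V=2.40; Q1=9.60, Q4=2.40; dissipated=27.225
Op 2: CLOSE 1-3: Q_total=15.60, C_total=6.00, V=2.60; Q1=10.40, Q3=5.20; dissipated=0.240
Op 3: CLOSE 4-1: Q_total=12.80, C_total=5.00, V=2.56; Q4=2.56, Q1=10.24; dissipated=0.016
Op 4: CLOSE 3-1: Q_total=15.44, C_total=6.00, V=2.57; Q3=5.15, Q1=10.29; dissipated=0.001
Op 5: CLOSE 1-2: Q_total=13.29, C_total=9.00, V=1.48; Q1=5.91, Q2=7.39; dissipated=4.327
Final charges: Q1=5.91, Q2=7.39, Q3=5.15, Q4=2.56

Answer: 5.15 μC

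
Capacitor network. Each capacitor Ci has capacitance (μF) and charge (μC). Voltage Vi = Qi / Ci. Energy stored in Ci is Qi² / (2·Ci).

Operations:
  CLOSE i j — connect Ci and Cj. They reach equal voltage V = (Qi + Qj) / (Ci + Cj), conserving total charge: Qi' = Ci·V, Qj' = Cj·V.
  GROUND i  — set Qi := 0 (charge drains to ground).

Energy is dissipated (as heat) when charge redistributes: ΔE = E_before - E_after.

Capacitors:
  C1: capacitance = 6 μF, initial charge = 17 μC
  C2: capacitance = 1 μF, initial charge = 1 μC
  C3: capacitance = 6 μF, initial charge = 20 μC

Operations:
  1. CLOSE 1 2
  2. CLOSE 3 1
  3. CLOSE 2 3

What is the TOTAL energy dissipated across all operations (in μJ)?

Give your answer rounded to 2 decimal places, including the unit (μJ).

Answer: 2.37 μJ

Derivation:
Initial: C1(6μF, Q=17μC, V=2.83V), C2(1μF, Q=1μC, V=1.00V), C3(6μF, Q=20μC, V=3.33V)
Op 1: CLOSE 1-2: Q_total=18.00, C_total=7.00, V=2.57; Q1=15.43, Q2=2.57; dissipated=1.440
Op 2: CLOSE 3-1: Q_total=35.43, C_total=12.00, V=2.95; Q3=17.71, Q1=17.71; dissipated=0.871
Op 3: CLOSE 2-3: Q_total=20.29, C_total=7.00, V=2.90; Q2=2.90, Q3=17.39; dissipated=0.062
Total dissipated: 2.373 μJ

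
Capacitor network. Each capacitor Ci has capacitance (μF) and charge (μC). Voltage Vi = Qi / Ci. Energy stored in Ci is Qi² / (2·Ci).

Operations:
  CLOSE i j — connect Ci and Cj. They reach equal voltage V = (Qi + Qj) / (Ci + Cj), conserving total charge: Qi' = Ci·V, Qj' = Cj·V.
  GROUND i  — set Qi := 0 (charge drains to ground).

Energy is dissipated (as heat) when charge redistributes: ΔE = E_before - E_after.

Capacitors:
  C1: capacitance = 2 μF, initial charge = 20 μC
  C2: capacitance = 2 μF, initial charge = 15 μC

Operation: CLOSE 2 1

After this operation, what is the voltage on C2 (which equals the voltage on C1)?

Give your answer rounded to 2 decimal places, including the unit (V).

Initial: C1(2μF, Q=20μC, V=10.00V), C2(2μF, Q=15μC, V=7.50V)
Op 1: CLOSE 2-1: Q_total=35.00, C_total=4.00, V=8.75; Q2=17.50, Q1=17.50; dissipated=3.125

Answer: 8.75 V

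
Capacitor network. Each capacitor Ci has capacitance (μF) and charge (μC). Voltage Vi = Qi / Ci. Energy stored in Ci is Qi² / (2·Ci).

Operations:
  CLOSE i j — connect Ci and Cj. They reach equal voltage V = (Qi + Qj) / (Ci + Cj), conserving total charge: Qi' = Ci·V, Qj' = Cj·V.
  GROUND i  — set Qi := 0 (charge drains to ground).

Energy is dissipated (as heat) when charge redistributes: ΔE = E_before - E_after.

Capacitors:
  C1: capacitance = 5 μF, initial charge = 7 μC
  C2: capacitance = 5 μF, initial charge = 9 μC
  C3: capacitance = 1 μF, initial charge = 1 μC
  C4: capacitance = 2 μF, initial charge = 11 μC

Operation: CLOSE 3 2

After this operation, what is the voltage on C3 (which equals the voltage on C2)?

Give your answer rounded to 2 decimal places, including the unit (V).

Initial: C1(5μF, Q=7μC, V=1.40V), C2(5μF, Q=9μC, V=1.80V), C3(1μF, Q=1μC, V=1.00V), C4(2μF, Q=11μC, V=5.50V)
Op 1: CLOSE 3-2: Q_total=10.00, C_total=6.00, V=1.67; Q3=1.67, Q2=8.33; dissipated=0.267

Answer: 1.67 V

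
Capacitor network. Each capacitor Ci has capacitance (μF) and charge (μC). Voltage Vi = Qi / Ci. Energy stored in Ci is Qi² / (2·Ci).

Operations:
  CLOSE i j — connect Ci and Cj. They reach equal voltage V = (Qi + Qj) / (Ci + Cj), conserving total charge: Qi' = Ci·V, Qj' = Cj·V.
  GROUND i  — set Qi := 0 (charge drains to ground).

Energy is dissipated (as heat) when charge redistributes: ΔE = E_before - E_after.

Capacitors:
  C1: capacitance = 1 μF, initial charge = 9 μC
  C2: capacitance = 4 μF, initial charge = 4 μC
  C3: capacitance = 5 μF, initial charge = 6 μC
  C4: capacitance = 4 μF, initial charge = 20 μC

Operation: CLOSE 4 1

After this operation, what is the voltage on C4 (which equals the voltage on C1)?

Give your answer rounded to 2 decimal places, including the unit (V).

Answer: 5.80 V

Derivation:
Initial: C1(1μF, Q=9μC, V=9.00V), C2(4μF, Q=4μC, V=1.00V), C3(5μF, Q=6μC, V=1.20V), C4(4μF, Q=20μC, V=5.00V)
Op 1: CLOSE 4-1: Q_total=29.00, C_total=5.00, V=5.80; Q4=23.20, Q1=5.80; dissipated=6.400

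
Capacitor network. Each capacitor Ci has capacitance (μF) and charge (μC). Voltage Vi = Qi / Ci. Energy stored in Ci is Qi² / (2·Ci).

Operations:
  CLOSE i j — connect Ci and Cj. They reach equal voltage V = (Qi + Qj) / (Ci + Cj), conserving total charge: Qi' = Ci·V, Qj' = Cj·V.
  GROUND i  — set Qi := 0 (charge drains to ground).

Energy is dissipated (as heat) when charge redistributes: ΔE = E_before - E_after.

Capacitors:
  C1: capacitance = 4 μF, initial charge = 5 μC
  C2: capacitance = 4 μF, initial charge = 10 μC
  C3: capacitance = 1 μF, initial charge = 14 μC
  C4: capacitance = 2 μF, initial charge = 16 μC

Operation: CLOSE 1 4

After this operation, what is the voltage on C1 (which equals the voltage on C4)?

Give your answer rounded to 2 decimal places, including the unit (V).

Answer: 3.50 V

Derivation:
Initial: C1(4μF, Q=5μC, V=1.25V), C2(4μF, Q=10μC, V=2.50V), C3(1μF, Q=14μC, V=14.00V), C4(2μF, Q=16μC, V=8.00V)
Op 1: CLOSE 1-4: Q_total=21.00, C_total=6.00, V=3.50; Q1=14.00, Q4=7.00; dissipated=30.375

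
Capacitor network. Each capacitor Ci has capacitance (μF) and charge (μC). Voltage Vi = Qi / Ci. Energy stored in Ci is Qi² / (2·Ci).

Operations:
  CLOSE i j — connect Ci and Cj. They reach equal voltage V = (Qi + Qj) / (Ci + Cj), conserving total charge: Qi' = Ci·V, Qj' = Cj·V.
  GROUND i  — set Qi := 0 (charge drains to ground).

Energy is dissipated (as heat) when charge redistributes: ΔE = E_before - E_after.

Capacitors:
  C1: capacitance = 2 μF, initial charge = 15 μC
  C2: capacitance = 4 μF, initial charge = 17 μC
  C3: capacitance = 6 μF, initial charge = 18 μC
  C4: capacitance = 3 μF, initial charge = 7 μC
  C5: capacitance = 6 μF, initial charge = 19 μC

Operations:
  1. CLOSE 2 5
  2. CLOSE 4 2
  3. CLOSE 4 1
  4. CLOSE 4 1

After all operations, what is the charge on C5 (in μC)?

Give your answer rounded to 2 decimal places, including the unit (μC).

Answer: 21.60 μC

Derivation:
Initial: C1(2μF, Q=15μC, V=7.50V), C2(4μF, Q=17μC, V=4.25V), C3(6μF, Q=18μC, V=3.00V), C4(3μF, Q=7μC, V=2.33V), C5(6μF, Q=19μC, V=3.17V)
Op 1: CLOSE 2-5: Q_total=36.00, C_total=10.00, V=3.60; Q2=14.40, Q5=21.60; dissipated=1.408
Op 2: CLOSE 4-2: Q_total=21.40, C_total=7.00, V=3.06; Q4=9.17, Q2=12.23; dissipated=1.375
Op 3: CLOSE 4-1: Q_total=24.17, C_total=5.00, V=4.83; Q4=14.50, Q1=9.67; dissipated=11.843
Op 4: CLOSE 4-1: Q_total=24.17, C_total=5.00, V=4.83; Q4=14.50, Q1=9.67; dissipated=0.000
Final charges: Q1=9.67, Q2=12.23, Q3=18.00, Q4=14.50, Q5=21.60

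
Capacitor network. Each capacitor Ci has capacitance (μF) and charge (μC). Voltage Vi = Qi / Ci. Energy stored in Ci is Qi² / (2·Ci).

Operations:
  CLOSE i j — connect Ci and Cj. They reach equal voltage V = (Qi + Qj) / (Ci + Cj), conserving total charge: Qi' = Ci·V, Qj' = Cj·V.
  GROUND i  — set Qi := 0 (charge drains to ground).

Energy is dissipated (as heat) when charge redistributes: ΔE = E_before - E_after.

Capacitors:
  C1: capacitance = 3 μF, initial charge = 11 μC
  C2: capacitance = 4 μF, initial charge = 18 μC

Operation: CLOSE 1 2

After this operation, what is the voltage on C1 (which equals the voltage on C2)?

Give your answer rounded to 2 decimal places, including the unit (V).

Answer: 4.14 V

Derivation:
Initial: C1(3μF, Q=11μC, V=3.67V), C2(4μF, Q=18μC, V=4.50V)
Op 1: CLOSE 1-2: Q_total=29.00, C_total=7.00, V=4.14; Q1=12.43, Q2=16.57; dissipated=0.595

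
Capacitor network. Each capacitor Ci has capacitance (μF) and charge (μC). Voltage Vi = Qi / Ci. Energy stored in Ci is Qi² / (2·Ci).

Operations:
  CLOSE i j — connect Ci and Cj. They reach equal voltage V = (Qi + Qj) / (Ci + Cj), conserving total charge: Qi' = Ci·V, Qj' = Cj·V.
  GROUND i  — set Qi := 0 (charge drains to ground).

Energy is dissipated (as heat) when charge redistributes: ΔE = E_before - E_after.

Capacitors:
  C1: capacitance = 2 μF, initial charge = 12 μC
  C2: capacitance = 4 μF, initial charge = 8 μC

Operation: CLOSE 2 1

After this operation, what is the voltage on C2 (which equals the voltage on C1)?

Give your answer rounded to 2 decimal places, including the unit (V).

Answer: 3.33 V

Derivation:
Initial: C1(2μF, Q=12μC, V=6.00V), C2(4μF, Q=8μC, V=2.00V)
Op 1: CLOSE 2-1: Q_total=20.00, C_total=6.00, V=3.33; Q2=13.33, Q1=6.67; dissipated=10.667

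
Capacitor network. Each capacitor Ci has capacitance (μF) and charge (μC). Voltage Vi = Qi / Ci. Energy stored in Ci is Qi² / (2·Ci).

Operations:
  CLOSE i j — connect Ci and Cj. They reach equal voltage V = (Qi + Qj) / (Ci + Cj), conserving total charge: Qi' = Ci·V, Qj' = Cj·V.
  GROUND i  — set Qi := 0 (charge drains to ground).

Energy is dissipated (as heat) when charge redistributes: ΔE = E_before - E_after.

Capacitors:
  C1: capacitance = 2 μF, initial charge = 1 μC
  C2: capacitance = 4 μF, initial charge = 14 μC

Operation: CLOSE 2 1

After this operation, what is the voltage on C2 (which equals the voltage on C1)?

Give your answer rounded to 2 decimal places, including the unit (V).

Initial: C1(2μF, Q=1μC, V=0.50V), C2(4μF, Q=14μC, V=3.50V)
Op 1: CLOSE 2-1: Q_total=15.00, C_total=6.00, V=2.50; Q2=10.00, Q1=5.00; dissipated=6.000

Answer: 2.50 V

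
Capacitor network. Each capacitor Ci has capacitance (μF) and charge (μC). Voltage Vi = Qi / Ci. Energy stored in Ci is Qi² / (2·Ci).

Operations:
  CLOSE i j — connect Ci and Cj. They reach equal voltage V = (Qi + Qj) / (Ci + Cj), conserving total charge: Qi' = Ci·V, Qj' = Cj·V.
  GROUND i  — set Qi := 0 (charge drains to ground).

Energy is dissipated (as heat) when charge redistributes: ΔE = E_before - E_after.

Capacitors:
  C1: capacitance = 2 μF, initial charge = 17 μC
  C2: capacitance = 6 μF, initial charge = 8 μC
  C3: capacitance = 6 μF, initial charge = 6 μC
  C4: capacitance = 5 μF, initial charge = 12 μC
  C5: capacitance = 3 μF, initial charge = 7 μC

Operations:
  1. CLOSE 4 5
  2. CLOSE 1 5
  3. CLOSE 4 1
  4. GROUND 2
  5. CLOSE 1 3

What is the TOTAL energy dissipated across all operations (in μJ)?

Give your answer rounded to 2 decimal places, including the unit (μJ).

Answer: 35.36 μJ

Derivation:
Initial: C1(2μF, Q=17μC, V=8.50V), C2(6μF, Q=8μC, V=1.33V), C3(6μF, Q=6μC, V=1.00V), C4(5μF, Q=12μC, V=2.40V), C5(3μF, Q=7μC, V=2.33V)
Op 1: CLOSE 4-5: Q_total=19.00, C_total=8.00, V=2.38; Q4=11.88, Q5=7.12; dissipated=0.004
Op 2: CLOSE 1-5: Q_total=24.12, C_total=5.00, V=4.83; Q1=9.65, Q5=14.47; dissipated=22.509
Op 3: CLOSE 4-1: Q_total=21.52, C_total=7.00, V=3.08; Q4=15.38, Q1=6.15; dissipated=4.287
Op 4: GROUND 2: Q2=0; energy lost=5.333
Op 5: CLOSE 1-3: Q_total=12.15, C_total=8.00, V=1.52; Q1=3.04, Q3=9.11; dissipated=3.229
Total dissipated: 35.364 μJ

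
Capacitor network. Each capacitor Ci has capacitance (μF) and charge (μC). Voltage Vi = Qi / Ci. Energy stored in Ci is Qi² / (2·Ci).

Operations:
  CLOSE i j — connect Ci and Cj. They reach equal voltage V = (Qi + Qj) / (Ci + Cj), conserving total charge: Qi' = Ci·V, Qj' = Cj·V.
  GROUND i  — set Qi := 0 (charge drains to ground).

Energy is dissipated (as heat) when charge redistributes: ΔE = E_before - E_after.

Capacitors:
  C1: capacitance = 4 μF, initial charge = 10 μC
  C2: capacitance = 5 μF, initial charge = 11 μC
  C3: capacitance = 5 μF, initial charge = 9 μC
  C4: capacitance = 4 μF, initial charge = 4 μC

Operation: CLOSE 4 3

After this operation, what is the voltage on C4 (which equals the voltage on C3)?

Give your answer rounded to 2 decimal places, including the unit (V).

Initial: C1(4μF, Q=10μC, V=2.50V), C2(5μF, Q=11μC, V=2.20V), C3(5μF, Q=9μC, V=1.80V), C4(4μF, Q=4μC, V=1.00V)
Op 1: CLOSE 4-3: Q_total=13.00, C_total=9.00, V=1.44; Q4=5.78, Q3=7.22; dissipated=0.711

Answer: 1.44 V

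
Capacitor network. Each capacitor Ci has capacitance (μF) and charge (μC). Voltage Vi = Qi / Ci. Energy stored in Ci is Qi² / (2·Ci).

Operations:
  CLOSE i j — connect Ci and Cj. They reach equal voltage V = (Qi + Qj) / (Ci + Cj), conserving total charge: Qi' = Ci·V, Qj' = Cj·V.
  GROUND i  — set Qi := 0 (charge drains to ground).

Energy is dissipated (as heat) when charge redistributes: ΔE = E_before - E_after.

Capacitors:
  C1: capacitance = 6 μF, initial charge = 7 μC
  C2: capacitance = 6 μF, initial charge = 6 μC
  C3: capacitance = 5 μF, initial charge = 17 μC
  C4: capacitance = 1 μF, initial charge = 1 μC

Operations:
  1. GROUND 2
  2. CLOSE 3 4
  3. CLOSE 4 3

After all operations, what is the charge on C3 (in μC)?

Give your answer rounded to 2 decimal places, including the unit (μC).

Answer: 15.00 μC

Derivation:
Initial: C1(6μF, Q=7μC, V=1.17V), C2(6μF, Q=6μC, V=1.00V), C3(5μF, Q=17μC, V=3.40V), C4(1μF, Q=1μC, V=1.00V)
Op 1: GROUND 2: Q2=0; energy lost=3.000
Op 2: CLOSE 3-4: Q_total=18.00, C_total=6.00, V=3.00; Q3=15.00, Q4=3.00; dissipated=2.400
Op 3: CLOSE 4-3: Q_total=18.00, C_total=6.00, V=3.00; Q4=3.00, Q3=15.00; dissipated=0.000
Final charges: Q1=7.00, Q2=0.00, Q3=15.00, Q4=3.00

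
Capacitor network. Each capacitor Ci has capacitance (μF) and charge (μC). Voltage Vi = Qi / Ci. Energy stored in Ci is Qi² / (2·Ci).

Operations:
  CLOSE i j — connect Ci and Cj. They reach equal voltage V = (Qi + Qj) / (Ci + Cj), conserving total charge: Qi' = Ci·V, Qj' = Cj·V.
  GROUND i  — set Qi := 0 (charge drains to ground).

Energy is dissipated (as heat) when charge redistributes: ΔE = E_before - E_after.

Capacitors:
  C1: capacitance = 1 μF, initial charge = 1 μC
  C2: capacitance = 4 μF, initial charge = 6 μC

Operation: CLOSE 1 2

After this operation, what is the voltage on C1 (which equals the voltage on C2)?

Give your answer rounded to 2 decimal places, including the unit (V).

Initial: C1(1μF, Q=1μC, V=1.00V), C2(4μF, Q=6μC, V=1.50V)
Op 1: CLOSE 1-2: Q_total=7.00, C_total=5.00, V=1.40; Q1=1.40, Q2=5.60; dissipated=0.100

Answer: 1.40 V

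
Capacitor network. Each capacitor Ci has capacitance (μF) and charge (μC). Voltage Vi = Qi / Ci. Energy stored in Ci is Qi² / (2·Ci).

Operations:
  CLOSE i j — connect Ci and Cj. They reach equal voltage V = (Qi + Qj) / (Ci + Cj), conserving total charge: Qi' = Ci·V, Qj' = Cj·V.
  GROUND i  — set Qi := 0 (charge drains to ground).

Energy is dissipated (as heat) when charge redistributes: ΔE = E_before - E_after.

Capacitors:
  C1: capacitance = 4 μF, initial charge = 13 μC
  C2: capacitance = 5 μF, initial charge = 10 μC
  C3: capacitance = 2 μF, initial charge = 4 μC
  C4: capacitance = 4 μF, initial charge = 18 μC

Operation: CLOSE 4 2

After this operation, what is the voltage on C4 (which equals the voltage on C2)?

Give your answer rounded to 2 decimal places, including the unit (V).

Answer: 3.11 V

Derivation:
Initial: C1(4μF, Q=13μC, V=3.25V), C2(5μF, Q=10μC, V=2.00V), C3(2μF, Q=4μC, V=2.00V), C4(4μF, Q=18μC, V=4.50V)
Op 1: CLOSE 4-2: Q_total=28.00, C_total=9.00, V=3.11; Q4=12.44, Q2=15.56; dissipated=6.944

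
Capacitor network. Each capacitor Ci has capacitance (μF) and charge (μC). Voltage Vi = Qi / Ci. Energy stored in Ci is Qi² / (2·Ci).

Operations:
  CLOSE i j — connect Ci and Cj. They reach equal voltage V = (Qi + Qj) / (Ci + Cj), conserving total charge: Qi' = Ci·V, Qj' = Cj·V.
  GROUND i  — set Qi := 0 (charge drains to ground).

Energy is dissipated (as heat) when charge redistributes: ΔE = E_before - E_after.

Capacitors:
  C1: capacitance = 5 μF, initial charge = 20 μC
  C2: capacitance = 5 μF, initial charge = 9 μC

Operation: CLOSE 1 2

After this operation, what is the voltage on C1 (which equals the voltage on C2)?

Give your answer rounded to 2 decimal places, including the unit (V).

Initial: C1(5μF, Q=20μC, V=4.00V), C2(5μF, Q=9μC, V=1.80V)
Op 1: CLOSE 1-2: Q_total=29.00, C_total=10.00, V=2.90; Q1=14.50, Q2=14.50; dissipated=6.050

Answer: 2.90 V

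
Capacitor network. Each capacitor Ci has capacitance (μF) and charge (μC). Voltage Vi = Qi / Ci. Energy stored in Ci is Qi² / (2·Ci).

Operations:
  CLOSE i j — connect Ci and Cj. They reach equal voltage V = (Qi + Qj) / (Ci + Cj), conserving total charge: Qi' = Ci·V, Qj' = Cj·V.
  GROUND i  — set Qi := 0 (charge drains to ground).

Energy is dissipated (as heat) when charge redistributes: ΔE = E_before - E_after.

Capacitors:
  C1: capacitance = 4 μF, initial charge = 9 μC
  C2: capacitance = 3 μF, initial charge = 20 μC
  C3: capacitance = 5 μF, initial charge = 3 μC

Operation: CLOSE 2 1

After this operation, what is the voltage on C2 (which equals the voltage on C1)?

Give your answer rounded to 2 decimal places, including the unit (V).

Answer: 4.14 V

Derivation:
Initial: C1(4μF, Q=9μC, V=2.25V), C2(3μF, Q=20μC, V=6.67V), C3(5μF, Q=3μC, V=0.60V)
Op 1: CLOSE 2-1: Q_total=29.00, C_total=7.00, V=4.14; Q2=12.43, Q1=16.57; dissipated=16.720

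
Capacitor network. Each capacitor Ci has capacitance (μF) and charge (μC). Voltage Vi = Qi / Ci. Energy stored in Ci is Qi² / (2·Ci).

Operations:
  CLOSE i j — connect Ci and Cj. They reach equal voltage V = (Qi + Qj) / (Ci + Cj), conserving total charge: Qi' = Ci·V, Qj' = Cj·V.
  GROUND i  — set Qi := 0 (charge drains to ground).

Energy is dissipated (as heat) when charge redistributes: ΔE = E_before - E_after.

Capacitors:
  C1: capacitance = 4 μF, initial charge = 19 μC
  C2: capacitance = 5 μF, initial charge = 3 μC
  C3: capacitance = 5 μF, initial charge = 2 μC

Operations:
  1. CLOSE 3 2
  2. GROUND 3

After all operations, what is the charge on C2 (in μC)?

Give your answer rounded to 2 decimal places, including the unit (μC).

Initial: C1(4μF, Q=19μC, V=4.75V), C2(5μF, Q=3μC, V=0.60V), C3(5μF, Q=2μC, V=0.40V)
Op 1: CLOSE 3-2: Q_total=5.00, C_total=10.00, V=0.50; Q3=2.50, Q2=2.50; dissipated=0.050
Op 2: GROUND 3: Q3=0; energy lost=0.625
Final charges: Q1=19.00, Q2=2.50, Q3=0.00

Answer: 2.50 μC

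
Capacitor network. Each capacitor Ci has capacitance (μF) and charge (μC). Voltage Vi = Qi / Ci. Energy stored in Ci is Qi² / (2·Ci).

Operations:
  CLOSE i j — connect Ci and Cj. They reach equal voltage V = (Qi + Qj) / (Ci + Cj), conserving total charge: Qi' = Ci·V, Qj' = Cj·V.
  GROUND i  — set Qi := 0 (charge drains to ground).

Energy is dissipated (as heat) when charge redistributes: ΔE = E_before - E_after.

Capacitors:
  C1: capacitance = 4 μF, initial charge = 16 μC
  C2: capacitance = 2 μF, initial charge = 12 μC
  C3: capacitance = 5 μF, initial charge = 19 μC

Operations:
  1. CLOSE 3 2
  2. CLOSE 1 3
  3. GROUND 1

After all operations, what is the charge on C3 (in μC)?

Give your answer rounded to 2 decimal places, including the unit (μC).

Answer: 21.19 μC

Derivation:
Initial: C1(4μF, Q=16μC, V=4.00V), C2(2μF, Q=12μC, V=6.00V), C3(5μF, Q=19μC, V=3.80V)
Op 1: CLOSE 3-2: Q_total=31.00, C_total=7.00, V=4.43; Q3=22.14, Q2=8.86; dissipated=3.457
Op 2: CLOSE 1-3: Q_total=38.14, C_total=9.00, V=4.24; Q1=16.95, Q3=21.19; dissipated=0.204
Op 3: GROUND 1: Q1=0; energy lost=35.923
Final charges: Q1=0.00, Q2=8.86, Q3=21.19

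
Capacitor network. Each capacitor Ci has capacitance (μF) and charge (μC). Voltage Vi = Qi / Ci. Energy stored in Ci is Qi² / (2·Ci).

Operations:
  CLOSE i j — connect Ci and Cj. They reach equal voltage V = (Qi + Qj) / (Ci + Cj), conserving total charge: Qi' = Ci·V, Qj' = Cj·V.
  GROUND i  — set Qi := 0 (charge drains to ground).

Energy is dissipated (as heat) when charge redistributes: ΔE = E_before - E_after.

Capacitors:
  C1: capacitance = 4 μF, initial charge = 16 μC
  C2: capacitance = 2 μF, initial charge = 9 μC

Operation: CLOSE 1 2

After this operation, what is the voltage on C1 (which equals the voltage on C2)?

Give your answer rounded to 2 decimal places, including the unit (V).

Initial: C1(4μF, Q=16μC, V=4.00V), C2(2μF, Q=9μC, V=4.50V)
Op 1: CLOSE 1-2: Q_total=25.00, C_total=6.00, V=4.17; Q1=16.67, Q2=8.33; dissipated=0.167

Answer: 4.17 V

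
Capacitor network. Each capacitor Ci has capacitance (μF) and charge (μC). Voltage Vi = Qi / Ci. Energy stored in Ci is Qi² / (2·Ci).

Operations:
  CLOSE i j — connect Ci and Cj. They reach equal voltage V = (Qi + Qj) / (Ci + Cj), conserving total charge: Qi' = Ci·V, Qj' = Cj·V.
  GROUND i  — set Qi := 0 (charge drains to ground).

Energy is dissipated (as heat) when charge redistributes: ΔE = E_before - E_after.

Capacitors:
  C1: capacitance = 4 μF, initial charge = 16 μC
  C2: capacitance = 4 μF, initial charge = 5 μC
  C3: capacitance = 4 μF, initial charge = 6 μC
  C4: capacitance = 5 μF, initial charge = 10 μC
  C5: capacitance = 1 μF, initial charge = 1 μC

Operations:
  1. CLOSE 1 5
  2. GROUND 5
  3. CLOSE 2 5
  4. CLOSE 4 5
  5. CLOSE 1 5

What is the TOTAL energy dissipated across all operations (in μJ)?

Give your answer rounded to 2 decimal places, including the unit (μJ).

Answer: 11.40 μJ

Derivation:
Initial: C1(4μF, Q=16μC, V=4.00V), C2(4μF, Q=5μC, V=1.25V), C3(4μF, Q=6μC, V=1.50V), C4(5μF, Q=10μC, V=2.00V), C5(1μF, Q=1μC, V=1.00V)
Op 1: CLOSE 1-5: Q_total=17.00, C_total=5.00, V=3.40; Q1=13.60, Q5=3.40; dissipated=3.600
Op 2: GROUND 5: Q5=0; energy lost=5.780
Op 3: CLOSE 2-5: Q_total=5.00, C_total=5.00, V=1.00; Q2=4.00, Q5=1.00; dissipated=0.625
Op 4: CLOSE 4-5: Q_total=11.00, C_total=6.00, V=1.83; Q4=9.17, Q5=1.83; dissipated=0.417
Op 5: CLOSE 1-5: Q_total=15.43, C_total=5.00, V=3.09; Q1=12.35, Q5=3.09; dissipated=0.982
Total dissipated: 11.403 μJ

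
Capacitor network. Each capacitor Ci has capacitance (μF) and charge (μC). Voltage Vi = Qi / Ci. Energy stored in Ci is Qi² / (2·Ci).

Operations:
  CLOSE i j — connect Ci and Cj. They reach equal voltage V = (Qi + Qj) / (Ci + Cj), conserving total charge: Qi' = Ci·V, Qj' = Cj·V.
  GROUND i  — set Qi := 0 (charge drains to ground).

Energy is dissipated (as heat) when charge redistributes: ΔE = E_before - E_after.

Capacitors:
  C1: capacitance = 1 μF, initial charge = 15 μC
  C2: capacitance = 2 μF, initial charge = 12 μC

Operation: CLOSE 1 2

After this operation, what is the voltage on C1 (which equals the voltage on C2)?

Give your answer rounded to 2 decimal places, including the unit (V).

Initial: C1(1μF, Q=15μC, V=15.00V), C2(2μF, Q=12μC, V=6.00V)
Op 1: CLOSE 1-2: Q_total=27.00, C_total=3.00, V=9.00; Q1=9.00, Q2=18.00; dissipated=27.000

Answer: 9.00 V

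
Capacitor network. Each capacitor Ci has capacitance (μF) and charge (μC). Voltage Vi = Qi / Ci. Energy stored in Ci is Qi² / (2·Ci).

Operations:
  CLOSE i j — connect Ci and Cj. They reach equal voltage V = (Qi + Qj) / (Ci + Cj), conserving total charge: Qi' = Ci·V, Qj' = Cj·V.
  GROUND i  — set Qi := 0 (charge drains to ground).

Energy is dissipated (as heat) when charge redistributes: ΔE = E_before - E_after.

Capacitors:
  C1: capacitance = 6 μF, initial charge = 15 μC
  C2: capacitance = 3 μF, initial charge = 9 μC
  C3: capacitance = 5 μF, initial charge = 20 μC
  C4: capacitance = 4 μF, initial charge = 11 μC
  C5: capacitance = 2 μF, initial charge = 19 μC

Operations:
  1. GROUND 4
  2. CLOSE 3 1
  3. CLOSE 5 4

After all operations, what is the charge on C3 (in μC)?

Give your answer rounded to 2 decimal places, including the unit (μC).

Answer: 15.91 μC

Derivation:
Initial: C1(6μF, Q=15μC, V=2.50V), C2(3μF, Q=9μC, V=3.00V), C3(5μF, Q=20μC, V=4.00V), C4(4μF, Q=11μC, V=2.75V), C5(2μF, Q=19μC, V=9.50V)
Op 1: GROUND 4: Q4=0; energy lost=15.125
Op 2: CLOSE 3-1: Q_total=35.00, C_total=11.00, V=3.18; Q3=15.91, Q1=19.09; dissipated=3.068
Op 3: CLOSE 5-4: Q_total=19.00, C_total=6.00, V=3.17; Q5=6.33, Q4=12.67; dissipated=60.167
Final charges: Q1=19.09, Q2=9.00, Q3=15.91, Q4=12.67, Q5=6.33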